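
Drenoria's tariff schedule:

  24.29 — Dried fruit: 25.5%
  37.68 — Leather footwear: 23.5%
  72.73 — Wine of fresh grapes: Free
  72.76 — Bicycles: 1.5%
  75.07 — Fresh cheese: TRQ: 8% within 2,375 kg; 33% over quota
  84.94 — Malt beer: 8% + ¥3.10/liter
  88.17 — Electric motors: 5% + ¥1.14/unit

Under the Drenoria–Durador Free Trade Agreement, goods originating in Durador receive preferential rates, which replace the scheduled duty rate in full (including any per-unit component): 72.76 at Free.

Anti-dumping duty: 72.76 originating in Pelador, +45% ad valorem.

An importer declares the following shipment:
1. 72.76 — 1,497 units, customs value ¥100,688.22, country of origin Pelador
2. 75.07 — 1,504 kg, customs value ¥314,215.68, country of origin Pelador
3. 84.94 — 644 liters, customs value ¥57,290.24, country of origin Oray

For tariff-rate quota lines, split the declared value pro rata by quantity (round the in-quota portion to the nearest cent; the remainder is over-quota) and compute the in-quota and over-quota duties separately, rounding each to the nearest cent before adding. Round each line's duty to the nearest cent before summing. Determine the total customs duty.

Line 1 (72.76, Pelador, 1,497 units, ¥100,688.22):
Base rate for 72.76 is 1.5%.
72.76 has an FTA preferential rate, but origin Pelador is not Durador; base rate stands.
Additional duty on 72.76 from Pelador: +45%. Applied ad valorem rate: 1.5% + 45% = 46.5%.
Duty = ¥100,688.22 × 46.5% = ¥46,820.02.
Line 2 (75.07, Pelador, 1,504 kg, ¥314,215.68):
Code 75.07 is under a tariff-rate quota (threshold 2,375 kg). Quantity 1,504 kg is within the quota, so the in-quota rate 8% applies to the full value.
Duty = ¥314,215.68 × 8% = ¥25,137.25.
Line 3 (84.94, Oray, 644 liters, ¥57,290.24):
Base rate for 84.94 is 8% + ¥3.10/liter.
Duty = ¥57,290.24 × 8% + 644 × ¥3.10 = ¥6,579.62.
Total = ¥46,820.02 + ¥25,137.25 + ¥6,579.62 = ¥78,536.89.

¥78,536.89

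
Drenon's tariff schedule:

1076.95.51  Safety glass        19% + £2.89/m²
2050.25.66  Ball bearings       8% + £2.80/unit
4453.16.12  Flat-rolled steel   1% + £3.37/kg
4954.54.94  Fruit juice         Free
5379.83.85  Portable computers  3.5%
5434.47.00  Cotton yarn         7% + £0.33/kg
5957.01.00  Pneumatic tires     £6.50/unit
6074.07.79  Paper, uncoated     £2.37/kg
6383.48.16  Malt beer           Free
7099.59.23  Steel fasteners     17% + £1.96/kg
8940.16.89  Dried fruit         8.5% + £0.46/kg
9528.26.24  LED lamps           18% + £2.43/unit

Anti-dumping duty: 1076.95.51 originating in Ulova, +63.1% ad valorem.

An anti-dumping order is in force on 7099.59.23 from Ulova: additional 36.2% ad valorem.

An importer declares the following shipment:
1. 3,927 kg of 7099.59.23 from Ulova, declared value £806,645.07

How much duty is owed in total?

£436,832.10

Line 1 (7099.59.23, Ulova, 3,927 kg, £806,645.07):
Base rate for 7099.59.23 is 17% + £1.96/kg.
Additional duty on 7099.59.23 from Ulova: +36.2%. Applied ad valorem rate: 17% + 36.2% = 53.2%.
Duty = £806,645.07 × 53.2% + 3,927 × £1.96 = £436,832.10.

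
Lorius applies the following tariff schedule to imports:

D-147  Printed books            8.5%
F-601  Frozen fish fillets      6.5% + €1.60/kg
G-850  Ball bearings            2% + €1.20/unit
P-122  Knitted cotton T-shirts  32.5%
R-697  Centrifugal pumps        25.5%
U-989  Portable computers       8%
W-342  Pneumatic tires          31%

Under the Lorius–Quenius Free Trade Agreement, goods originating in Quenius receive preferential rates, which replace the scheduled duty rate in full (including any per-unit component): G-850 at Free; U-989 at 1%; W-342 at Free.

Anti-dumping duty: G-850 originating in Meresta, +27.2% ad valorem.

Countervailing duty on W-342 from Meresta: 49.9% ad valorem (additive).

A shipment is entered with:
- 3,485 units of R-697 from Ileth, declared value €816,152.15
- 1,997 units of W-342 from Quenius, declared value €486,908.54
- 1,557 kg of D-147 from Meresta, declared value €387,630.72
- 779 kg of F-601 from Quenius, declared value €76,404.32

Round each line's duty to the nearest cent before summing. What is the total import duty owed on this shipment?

Line 1 (R-697, Ileth, 3,485 units, €816,152.15):
Base rate for R-697 is 25.5%.
Duty = €816,152.15 × 25.5% = €208,118.80.
Line 2 (W-342, Quenius, 1,997 units, €486,908.54):
Base rate for W-342 is 31%.
Origin Quenius qualifies under the Lorius–Quenius agreement and W-342 is covered: preferential rate Free applies instead.
The additional-duty order on W-342 targets Meresta, not Quenius; it does not apply.
Duty = €486,908.54 × 0% = €0.00.
Line 3 (D-147, Meresta, 1,557 kg, €387,630.72):
Base rate for D-147 is 8.5%.
Duty = €387,630.72 × 8.5% = €32,948.61.
Line 4 (F-601, Quenius, 779 kg, €76,404.32):
Base rate for F-601 is 6.5% + €1.60/kg.
Origin Quenius is the FTA partner but F-601 is not on the preference list; base rate stands.
Duty = €76,404.32 × 6.5% + 779 × €1.60 = €6,212.68.
Total = €208,118.80 + €0.00 + €32,948.61 + €6,212.68 = €247,280.09.

€247,280.09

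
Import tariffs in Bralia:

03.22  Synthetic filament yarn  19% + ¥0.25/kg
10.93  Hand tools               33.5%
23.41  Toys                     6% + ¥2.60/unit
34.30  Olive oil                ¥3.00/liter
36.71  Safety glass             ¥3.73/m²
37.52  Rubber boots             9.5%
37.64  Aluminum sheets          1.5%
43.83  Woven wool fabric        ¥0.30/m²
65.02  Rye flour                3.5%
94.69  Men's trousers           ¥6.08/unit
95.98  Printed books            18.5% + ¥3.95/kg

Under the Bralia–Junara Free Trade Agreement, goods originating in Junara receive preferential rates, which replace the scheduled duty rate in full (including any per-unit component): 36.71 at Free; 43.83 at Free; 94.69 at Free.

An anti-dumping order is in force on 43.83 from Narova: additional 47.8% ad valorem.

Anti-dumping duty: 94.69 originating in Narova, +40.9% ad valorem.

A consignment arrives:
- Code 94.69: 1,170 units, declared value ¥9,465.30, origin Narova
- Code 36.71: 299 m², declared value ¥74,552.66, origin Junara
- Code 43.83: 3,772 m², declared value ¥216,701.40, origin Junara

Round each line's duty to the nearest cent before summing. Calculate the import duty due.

¥10,984.91

Line 1 (94.69, Narova, 1,170 units, ¥9,465.30):
Base rate for 94.69 is ¥6.08/unit.
94.69 has an FTA preferential rate, but origin Narova is not Junara; base rate stands.
Additional duty on 94.69 from Narova: +40.9% ad valorem. Applied ad valorem rate = 40.9%.
Duty = ¥9,465.30 × 40.9% + 1,170 × ¥6.08 = ¥10,984.91.
Line 2 (36.71, Junara, 299 m², ¥74,552.66):
Base rate for 36.71 is ¥3.73/m².
Origin Junara qualifies under the Bralia–Junara agreement and 36.71 is covered: preferential rate Free applies instead.
Duty = ¥74,552.66 × 0% = ¥0.00.
Line 3 (43.83, Junara, 3,772 m², ¥216,701.40):
Base rate for 43.83 is ¥0.30/m².
Origin Junara qualifies under the Bralia–Junara agreement and 43.83 is covered: preferential rate Free applies instead.
The additional-duty order on 43.83 targets Narova, not Junara; it does not apply.
Duty = ¥216,701.40 × 0% = ¥0.00.
Total = ¥10,984.91 + ¥0.00 + ¥0.00 = ¥10,984.91.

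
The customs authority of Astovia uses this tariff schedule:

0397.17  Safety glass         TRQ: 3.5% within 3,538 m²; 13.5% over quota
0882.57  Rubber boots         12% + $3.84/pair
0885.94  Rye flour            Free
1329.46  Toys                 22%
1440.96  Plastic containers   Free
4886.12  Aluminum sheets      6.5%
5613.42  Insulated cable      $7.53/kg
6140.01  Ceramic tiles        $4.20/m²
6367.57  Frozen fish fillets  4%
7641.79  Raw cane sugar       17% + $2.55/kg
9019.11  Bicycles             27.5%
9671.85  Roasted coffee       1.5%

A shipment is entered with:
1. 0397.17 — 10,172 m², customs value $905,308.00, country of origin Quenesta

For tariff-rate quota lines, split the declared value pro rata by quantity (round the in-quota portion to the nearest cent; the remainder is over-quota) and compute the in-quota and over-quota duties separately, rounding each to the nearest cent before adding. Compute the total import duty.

Line 1 (0397.17, Quenesta, 10,172 m², $905,308.00):
Code 0397.17 is under a tariff-rate quota (threshold 3,538 m²). In-quota: 3,538 m² at 3.5%; over-quota: 6,634 m² at 13.5%.
Pro-rata value split: in-quota = $905,308.00 × 3,538/10,172 = $314,882.00; over-quota = $905,308.00 − $314,882.00 = $590,426.00.
In-quota duty = $314,882.00 × 3.5% = $11,020.87. Over-quota duty = $590,426.00 × 13.5% = $79,707.51.
Line duty = $11,020.87 + $79,707.51 = $90,728.38.

$90,728.38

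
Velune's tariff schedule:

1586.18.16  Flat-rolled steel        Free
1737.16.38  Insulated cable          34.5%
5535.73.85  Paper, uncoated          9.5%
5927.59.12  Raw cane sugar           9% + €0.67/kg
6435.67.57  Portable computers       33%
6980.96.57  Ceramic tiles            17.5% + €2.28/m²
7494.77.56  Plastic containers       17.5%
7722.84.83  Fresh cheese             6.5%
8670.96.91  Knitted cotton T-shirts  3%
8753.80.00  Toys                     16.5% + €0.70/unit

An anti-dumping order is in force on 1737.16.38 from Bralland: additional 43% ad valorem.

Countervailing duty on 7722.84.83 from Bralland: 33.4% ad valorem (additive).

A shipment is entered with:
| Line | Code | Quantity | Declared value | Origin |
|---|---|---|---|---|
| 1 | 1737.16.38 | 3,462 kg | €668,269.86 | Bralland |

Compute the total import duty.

Line 1 (1737.16.38, Bralland, 3,462 kg, €668,269.86):
Base rate for 1737.16.38 is 34.5%.
Additional duty on 1737.16.38 from Bralland: +43%. Applied ad valorem rate: 34.5% + 43% = 77.5%.
Duty = €668,269.86 × 77.5% = €517,909.14.

€517,909.14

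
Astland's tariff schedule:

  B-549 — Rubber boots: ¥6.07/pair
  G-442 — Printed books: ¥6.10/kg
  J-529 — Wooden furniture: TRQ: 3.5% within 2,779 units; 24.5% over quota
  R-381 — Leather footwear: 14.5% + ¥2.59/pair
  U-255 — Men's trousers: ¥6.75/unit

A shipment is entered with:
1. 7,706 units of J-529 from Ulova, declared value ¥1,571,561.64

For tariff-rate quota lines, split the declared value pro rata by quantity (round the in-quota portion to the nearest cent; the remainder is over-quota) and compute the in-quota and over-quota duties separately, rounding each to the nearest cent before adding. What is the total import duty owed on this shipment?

Line 1 (J-529, Ulova, 7,706 units, ¥1,571,561.64):
Code J-529 is under a tariff-rate quota (threshold 2,779 units). In-quota: 2,779 units at 3.5%; over-quota: 4,927 units at 24.5%.
Pro-rata value split: in-quota = ¥1,571,561.64 × 2,779/7,706 = ¥566,749.26; over-quota = ¥1,571,561.64 − ¥566,749.26 = ¥1,004,812.38.
In-quota duty = ¥566,749.26 × 3.5% = ¥19,836.22. Over-quota duty = ¥1,004,812.38 × 24.5% = ¥246,179.03.
Line duty = ¥19,836.22 + ¥246,179.03 = ¥266,015.25.

¥266,015.25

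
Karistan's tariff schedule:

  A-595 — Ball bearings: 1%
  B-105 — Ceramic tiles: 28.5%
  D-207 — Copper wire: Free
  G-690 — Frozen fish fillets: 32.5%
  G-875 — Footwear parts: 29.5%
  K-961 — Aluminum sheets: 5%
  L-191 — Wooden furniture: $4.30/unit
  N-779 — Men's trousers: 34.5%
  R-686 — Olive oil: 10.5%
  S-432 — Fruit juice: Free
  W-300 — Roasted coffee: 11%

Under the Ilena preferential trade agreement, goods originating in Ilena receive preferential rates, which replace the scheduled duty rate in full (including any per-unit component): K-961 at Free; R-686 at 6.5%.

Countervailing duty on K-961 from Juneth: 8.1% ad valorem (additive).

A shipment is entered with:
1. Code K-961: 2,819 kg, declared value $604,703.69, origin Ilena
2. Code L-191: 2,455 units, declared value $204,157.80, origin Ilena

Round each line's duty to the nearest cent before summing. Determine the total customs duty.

$10,556.50

Line 1 (K-961, Ilena, 2,819 kg, $604,703.69):
Base rate for K-961 is 5%.
Origin Ilena qualifies under the Karistan–Ilena agreement and K-961 is covered: preferential rate Free applies instead.
The additional-duty order on K-961 targets Juneth, not Ilena; it does not apply.
Duty = $604,703.69 × 0% = $0.00.
Line 2 (L-191, Ilena, 2,455 units, $204,157.80):
Base rate for L-191 is $4.30/unit.
Origin Ilena is the FTA partner but L-191 is not on the preference list; base rate stands.
Duty = 2,455 × $4.30 = $10,556.50.
Total = $0.00 + $10,556.50 = $10,556.50.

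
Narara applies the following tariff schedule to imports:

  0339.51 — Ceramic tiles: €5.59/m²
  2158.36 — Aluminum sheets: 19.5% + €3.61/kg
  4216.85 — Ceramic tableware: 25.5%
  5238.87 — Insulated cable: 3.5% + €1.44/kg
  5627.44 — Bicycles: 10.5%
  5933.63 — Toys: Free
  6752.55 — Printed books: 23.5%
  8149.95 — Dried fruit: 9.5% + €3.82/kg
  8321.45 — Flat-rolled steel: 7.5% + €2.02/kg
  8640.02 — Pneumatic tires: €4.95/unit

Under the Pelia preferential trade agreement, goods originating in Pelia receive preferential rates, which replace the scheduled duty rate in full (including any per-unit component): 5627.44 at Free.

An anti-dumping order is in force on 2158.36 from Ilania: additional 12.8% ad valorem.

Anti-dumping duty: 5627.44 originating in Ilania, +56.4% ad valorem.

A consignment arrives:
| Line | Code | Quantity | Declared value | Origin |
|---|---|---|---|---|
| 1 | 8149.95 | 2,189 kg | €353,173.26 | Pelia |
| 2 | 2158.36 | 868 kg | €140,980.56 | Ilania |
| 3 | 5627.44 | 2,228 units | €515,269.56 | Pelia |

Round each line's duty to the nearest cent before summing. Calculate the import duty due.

Line 1 (8149.95, Pelia, 2,189 kg, €353,173.26):
Base rate for 8149.95 is 9.5% + €3.82/kg.
Origin Pelia is the FTA partner but 8149.95 is not on the preference list; base rate stands.
Duty = €353,173.26 × 9.5% + 2,189 × €3.82 = €41,913.44.
Line 2 (2158.36, Ilania, 868 kg, €140,980.56):
Base rate for 2158.36 is 19.5% + €3.61/kg.
Additional duty on 2158.36 from Ilania: +12.8%. Applied ad valorem rate: 19.5% + 12.8% = 32.3%.
Duty = €140,980.56 × 32.3% + 868 × €3.61 = €48,670.20.
Line 3 (5627.44, Pelia, 2,228 units, €515,269.56):
Base rate for 5627.44 is 10.5%.
Origin Pelia qualifies under the Narara–Pelia agreement and 5627.44 is covered: preferential rate Free applies instead.
The additional-duty order on 5627.44 targets Ilania, not Pelia; it does not apply.
Duty = €515,269.56 × 0% = €0.00.
Total = €41,913.44 + €48,670.20 + €0.00 = €90,583.64.

€90,583.64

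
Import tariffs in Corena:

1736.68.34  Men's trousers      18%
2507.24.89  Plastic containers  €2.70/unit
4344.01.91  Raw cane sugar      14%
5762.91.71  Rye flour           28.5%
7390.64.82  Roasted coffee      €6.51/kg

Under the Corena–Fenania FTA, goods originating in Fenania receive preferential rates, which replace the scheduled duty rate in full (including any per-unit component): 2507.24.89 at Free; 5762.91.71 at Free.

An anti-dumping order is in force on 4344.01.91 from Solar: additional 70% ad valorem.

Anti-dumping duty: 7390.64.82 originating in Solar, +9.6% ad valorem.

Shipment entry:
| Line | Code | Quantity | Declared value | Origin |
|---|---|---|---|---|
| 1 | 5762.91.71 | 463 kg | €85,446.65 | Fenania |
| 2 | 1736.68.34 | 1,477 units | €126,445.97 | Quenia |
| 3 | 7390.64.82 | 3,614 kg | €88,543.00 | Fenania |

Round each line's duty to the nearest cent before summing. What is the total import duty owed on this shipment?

€46,287.41

Line 1 (5762.91.71, Fenania, 463 kg, €85,446.65):
Base rate for 5762.91.71 is 28.5%.
Origin Fenania qualifies under the Corena–Fenania agreement and 5762.91.71 is covered: preferential rate Free applies instead.
Duty = €85,446.65 × 0% = €0.00.
Line 2 (1736.68.34, Quenia, 1,477 units, €126,445.97):
Base rate for 1736.68.34 is 18%.
Duty = €126,445.97 × 18% = €22,760.27.
Line 3 (7390.64.82, Fenania, 3,614 kg, €88,543.00):
Base rate for 7390.64.82 is €6.51/kg.
Origin Fenania is the FTA partner but 7390.64.82 is not on the preference list; base rate stands.
The additional-duty order on 7390.64.82 targets Solar, not Fenania; it does not apply.
Duty = 3,614 × €6.51 = €23,527.14.
Total = €0.00 + €22,760.27 + €23,527.14 = €46,287.41.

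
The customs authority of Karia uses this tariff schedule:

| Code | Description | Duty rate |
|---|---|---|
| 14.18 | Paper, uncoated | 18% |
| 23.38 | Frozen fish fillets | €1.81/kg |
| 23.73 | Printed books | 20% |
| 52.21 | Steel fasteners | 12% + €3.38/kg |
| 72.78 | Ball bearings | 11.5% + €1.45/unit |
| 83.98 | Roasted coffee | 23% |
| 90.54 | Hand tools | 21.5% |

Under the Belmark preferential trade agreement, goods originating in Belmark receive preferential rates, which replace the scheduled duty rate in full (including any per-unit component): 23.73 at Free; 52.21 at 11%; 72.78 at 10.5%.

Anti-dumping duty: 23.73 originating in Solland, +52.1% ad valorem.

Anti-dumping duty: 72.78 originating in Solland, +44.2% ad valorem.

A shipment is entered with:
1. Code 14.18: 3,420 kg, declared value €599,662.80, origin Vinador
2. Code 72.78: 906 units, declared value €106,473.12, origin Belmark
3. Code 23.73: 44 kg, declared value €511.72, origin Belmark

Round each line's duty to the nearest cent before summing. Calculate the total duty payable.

€119,118.98

Line 1 (14.18, Vinador, 3,420 kg, €599,662.80):
Base rate for 14.18 is 18%.
Duty = €599,662.80 × 18% = €107,939.30.
Line 2 (72.78, Belmark, 906 units, €106,473.12):
Base rate for 72.78 is 11.5% + €1.45/unit.
Origin Belmark qualifies under the Karia–Belmark agreement and 72.78 is covered: preferential rate 10.5% applies instead.
The additional-duty order on 72.78 targets Solland, not Belmark; it does not apply.
Duty = €106,473.12 × 10.5% = €11,179.68.
Line 3 (23.73, Belmark, 44 kg, €511.72):
Base rate for 23.73 is 20%.
Origin Belmark qualifies under the Karia–Belmark agreement and 23.73 is covered: preferential rate Free applies instead.
The additional-duty order on 23.73 targets Solland, not Belmark; it does not apply.
Duty = €511.72 × 0% = €0.00.
Total = €107,939.30 + €11,179.68 + €0.00 = €119,118.98.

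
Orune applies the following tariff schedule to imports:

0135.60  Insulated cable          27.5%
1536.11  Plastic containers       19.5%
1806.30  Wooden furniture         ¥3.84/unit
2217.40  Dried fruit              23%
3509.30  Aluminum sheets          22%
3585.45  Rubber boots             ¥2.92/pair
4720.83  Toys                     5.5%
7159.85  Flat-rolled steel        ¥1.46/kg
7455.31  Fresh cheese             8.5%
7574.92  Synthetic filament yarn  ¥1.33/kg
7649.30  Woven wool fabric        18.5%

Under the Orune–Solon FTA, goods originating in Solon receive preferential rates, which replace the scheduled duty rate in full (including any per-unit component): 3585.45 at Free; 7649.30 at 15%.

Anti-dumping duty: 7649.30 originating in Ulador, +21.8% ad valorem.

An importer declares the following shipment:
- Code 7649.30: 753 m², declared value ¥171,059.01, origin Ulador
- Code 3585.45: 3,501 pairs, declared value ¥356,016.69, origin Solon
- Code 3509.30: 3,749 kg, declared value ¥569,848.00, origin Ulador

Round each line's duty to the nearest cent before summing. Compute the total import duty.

Line 1 (7649.30, Ulador, 753 m², ¥171,059.01):
Base rate for 7649.30 is 18.5%.
7649.30 has an FTA preferential rate, but origin Ulador is not Solon; base rate stands.
Additional duty on 7649.30 from Ulador: +21.8%. Applied ad valorem rate: 18.5% + 21.8% = 40.3%.
Duty = ¥171,059.01 × 40.3% = ¥68,936.78.
Line 2 (3585.45, Solon, 3,501 pairs, ¥356,016.69):
Base rate for 3585.45 is ¥2.92/pair.
Origin Solon qualifies under the Orune–Solon agreement and 3585.45 is covered: preferential rate Free applies instead.
Duty = ¥356,016.69 × 0% = ¥0.00.
Line 3 (3509.30, Ulador, 3,749 kg, ¥569,848.00):
Base rate for 3509.30 is 22%.
Duty = ¥569,848.00 × 22% = ¥125,366.56.
Total = ¥68,936.78 + ¥0.00 + ¥125,366.56 = ¥194,303.34.

¥194,303.34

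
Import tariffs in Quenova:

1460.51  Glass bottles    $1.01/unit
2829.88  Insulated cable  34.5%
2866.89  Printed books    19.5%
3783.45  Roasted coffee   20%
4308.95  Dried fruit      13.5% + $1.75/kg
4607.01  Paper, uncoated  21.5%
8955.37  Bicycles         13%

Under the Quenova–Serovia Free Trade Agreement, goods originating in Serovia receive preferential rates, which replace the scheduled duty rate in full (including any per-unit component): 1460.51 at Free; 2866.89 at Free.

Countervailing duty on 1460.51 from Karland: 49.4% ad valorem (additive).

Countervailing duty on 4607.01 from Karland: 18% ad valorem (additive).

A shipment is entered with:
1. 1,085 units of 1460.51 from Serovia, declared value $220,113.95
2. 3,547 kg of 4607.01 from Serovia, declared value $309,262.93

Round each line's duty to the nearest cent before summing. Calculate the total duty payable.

$66,491.53

Line 1 (1460.51, Serovia, 1,085 units, $220,113.95):
Base rate for 1460.51 is $1.01/unit.
Origin Serovia qualifies under the Quenova–Serovia agreement and 1460.51 is covered: preferential rate Free applies instead.
The additional-duty order on 1460.51 targets Karland, not Serovia; it does not apply.
Duty = $220,113.95 × 0% = $0.00.
Line 2 (4607.01, Serovia, 3,547 kg, $309,262.93):
Base rate for 4607.01 is 21.5%.
Origin Serovia is the FTA partner but 4607.01 is not on the preference list; base rate stands.
The additional-duty order on 4607.01 targets Karland, not Serovia; it does not apply.
Duty = $309,262.93 × 21.5% = $66,491.53.
Total = $0.00 + $66,491.53 = $66,491.53.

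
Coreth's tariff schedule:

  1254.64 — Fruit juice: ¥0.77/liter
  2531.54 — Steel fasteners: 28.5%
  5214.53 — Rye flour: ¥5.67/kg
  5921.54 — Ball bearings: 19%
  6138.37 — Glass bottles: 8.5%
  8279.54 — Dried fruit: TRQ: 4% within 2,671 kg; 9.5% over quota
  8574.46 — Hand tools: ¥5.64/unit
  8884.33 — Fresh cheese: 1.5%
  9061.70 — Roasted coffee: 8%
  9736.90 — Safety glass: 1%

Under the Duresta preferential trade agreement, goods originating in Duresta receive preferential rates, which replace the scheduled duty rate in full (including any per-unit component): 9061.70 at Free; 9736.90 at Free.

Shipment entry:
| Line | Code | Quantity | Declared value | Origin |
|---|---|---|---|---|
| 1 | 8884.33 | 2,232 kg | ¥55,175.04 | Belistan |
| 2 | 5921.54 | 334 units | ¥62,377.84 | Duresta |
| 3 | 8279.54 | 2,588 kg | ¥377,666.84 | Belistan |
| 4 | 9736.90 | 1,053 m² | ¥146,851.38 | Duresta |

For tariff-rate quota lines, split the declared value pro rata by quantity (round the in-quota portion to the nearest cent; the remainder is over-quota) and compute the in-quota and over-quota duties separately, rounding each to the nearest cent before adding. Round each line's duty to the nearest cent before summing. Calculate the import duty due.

¥27,786.09

Line 1 (8884.33, Belistan, 2,232 kg, ¥55,175.04):
Base rate for 8884.33 is 1.5%.
Duty = ¥55,175.04 × 1.5% = ¥827.63.
Line 2 (5921.54, Duresta, 334 units, ¥62,377.84):
Base rate for 5921.54 is 19%.
Origin Duresta is the FTA partner but 5921.54 is not on the preference list; base rate stands.
Duty = ¥62,377.84 × 19% = ¥11,851.79.
Line 3 (8279.54, Belistan, 2,588 kg, ¥377,666.84):
Code 8279.54 is under a tariff-rate quota (threshold 2,671 kg). Quantity 2,588 kg is within the quota, so the in-quota rate 4% applies to the full value.
Duty = ¥377,666.84 × 4% = ¥15,106.67.
Line 4 (9736.90, Duresta, 1,053 m², ¥146,851.38):
Base rate for 9736.90 is 1%.
Origin Duresta qualifies under the Coreth–Duresta agreement and 9736.90 is covered: preferential rate Free applies instead.
Duty = ¥146,851.38 × 0% = ¥0.00.
Total = ¥827.63 + ¥11,851.79 + ¥15,106.67 + ¥0.00 = ¥27,786.09.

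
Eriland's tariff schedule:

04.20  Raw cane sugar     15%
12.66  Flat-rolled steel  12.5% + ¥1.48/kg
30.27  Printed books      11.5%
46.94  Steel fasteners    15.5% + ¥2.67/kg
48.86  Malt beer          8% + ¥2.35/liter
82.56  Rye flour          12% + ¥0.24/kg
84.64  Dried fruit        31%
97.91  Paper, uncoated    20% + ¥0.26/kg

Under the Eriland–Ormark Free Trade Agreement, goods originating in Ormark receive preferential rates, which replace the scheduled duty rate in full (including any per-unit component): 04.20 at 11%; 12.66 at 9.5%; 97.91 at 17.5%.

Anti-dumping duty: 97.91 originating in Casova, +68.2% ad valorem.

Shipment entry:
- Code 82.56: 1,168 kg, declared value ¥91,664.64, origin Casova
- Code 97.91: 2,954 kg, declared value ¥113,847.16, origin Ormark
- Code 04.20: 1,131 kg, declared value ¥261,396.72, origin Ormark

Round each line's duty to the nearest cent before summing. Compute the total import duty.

¥59,956.97

Line 1 (82.56, Casova, 1,168 kg, ¥91,664.64):
Base rate for 82.56 is 12% + ¥0.24/kg.
Duty = ¥91,664.64 × 12% + 1,168 × ¥0.24 = ¥11,280.08.
Line 2 (97.91, Ormark, 2,954 kg, ¥113,847.16):
Base rate for 97.91 is 20% + ¥0.26/kg.
Origin Ormark qualifies under the Eriland–Ormark agreement and 97.91 is covered: preferential rate 17.5% applies instead.
The additional-duty order on 97.91 targets Casova, not Ormark; it does not apply.
Duty = ¥113,847.16 × 17.5% = ¥19,923.25.
Line 3 (04.20, Ormark, 1,131 kg, ¥261,396.72):
Base rate for 04.20 is 15%.
Origin Ormark qualifies under the Eriland–Ormark agreement and 04.20 is covered: preferential rate 11% applies instead.
Duty = ¥261,396.72 × 11% = ¥28,753.64.
Total = ¥11,280.08 + ¥19,923.25 + ¥28,753.64 = ¥59,956.97.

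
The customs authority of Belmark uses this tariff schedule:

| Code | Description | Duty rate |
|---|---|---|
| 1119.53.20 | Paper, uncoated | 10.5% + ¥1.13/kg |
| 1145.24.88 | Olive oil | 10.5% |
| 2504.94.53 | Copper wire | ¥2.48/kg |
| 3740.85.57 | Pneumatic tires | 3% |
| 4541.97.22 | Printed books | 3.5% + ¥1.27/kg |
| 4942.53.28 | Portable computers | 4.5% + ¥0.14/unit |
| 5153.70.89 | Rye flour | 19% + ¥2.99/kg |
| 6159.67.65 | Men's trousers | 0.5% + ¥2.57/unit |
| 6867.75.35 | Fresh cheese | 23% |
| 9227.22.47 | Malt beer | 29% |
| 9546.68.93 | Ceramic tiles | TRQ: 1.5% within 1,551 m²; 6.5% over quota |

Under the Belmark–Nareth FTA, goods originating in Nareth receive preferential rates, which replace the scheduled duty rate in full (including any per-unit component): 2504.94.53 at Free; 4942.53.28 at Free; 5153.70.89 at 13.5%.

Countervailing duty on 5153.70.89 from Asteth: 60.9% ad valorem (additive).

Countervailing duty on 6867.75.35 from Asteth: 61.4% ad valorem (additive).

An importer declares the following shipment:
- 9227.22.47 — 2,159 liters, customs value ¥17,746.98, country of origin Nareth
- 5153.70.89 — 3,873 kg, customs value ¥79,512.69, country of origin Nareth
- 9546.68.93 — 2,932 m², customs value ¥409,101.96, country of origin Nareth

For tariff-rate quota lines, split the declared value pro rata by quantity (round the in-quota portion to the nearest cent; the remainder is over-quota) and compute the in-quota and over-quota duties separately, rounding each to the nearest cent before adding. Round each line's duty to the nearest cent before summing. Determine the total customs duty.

Line 1 (9227.22.47, Nareth, 2,159 liters, ¥17,746.98):
Base rate for 9227.22.47 is 29%.
Origin Nareth is the FTA partner but 9227.22.47 is not on the preference list; base rate stands.
Duty = ¥17,746.98 × 29% = ¥5,146.62.
Line 2 (5153.70.89, Nareth, 3,873 kg, ¥79,512.69):
Base rate for 5153.70.89 is 19% + ¥2.99/kg.
Origin Nareth qualifies under the Belmark–Nareth agreement and 5153.70.89 is covered: preferential rate 13.5% applies instead.
The additional-duty order on 5153.70.89 targets Asteth, not Nareth; it does not apply.
Duty = ¥79,512.69 × 13.5% = ¥10,734.21.
Line 3 (9546.68.93, Nareth, 2,932 m², ¥409,101.96):
Code 9546.68.93 is under a tariff-rate quota (threshold 1,551 m²). In-quota: 1,551 m² at 1.5%; over-quota: 1,381 m² at 6.5%.
Pro-rata value split: in-quota = ¥409,101.96 × 1,551/2,932 = ¥216,411.03; over-quota = ¥409,101.96 − ¥216,411.03 = ¥192,690.93.
In-quota duty = ¥216,411.03 × 1.5% = ¥3,246.17. Over-quota duty = ¥192,690.93 × 6.5% = ¥12,524.91.
Line duty = ¥3,246.17 + ¥12,524.91 = ¥15,771.08.
Total = ¥5,146.62 + ¥10,734.21 + ¥15,771.08 = ¥31,651.91.

¥31,651.91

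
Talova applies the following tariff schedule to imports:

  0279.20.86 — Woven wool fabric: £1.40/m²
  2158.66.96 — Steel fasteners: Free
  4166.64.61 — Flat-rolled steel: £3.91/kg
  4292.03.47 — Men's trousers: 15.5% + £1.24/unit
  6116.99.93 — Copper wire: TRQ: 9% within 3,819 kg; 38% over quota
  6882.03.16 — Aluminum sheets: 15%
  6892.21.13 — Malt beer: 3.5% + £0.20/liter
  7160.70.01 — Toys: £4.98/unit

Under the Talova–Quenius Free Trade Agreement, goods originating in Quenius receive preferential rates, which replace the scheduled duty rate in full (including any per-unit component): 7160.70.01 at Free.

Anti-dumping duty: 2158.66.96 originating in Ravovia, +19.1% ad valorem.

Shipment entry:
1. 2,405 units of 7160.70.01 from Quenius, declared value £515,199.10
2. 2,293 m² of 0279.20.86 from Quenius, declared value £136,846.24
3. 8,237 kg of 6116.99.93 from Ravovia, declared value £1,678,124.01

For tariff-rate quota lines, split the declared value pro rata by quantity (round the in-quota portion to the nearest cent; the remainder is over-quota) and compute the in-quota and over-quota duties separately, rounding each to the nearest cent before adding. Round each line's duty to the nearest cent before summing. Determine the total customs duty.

£415,264.31

Line 1 (7160.70.01, Quenius, 2,405 units, £515,199.10):
Base rate for 7160.70.01 is £4.98/unit.
Origin Quenius qualifies under the Talova–Quenius agreement and 7160.70.01 is covered: preferential rate Free applies instead.
Duty = £515,199.10 × 0% = £0.00.
Line 2 (0279.20.86, Quenius, 2,293 m², £136,846.24):
Base rate for 0279.20.86 is £1.40/m².
Origin Quenius is the FTA partner but 0279.20.86 is not on the preference list; base rate stands.
Duty = 2,293 × £1.40 = £3,210.20.
Line 3 (6116.99.93, Ravovia, 8,237 kg, £1,678,124.01):
Code 6116.99.93 is under a tariff-rate quota (threshold 3,819 kg). In-quota: 3,819 kg at 9%; over-quota: 4,418 kg at 38%.
Pro-rata value split: in-quota = £1,678,124.01 × 3,819/8,237 = £778,044.87; over-quota = £1,678,124.01 − £778,044.87 = £900,079.14.
In-quota duty = £778,044.87 × 9% = £70,024.04. Over-quota duty = £900,079.14 × 38% = £342,030.07.
Line duty = £70,024.04 + £342,030.07 = £412,054.11.
Total = £0.00 + £3,210.20 + £412,054.11 = £415,264.31.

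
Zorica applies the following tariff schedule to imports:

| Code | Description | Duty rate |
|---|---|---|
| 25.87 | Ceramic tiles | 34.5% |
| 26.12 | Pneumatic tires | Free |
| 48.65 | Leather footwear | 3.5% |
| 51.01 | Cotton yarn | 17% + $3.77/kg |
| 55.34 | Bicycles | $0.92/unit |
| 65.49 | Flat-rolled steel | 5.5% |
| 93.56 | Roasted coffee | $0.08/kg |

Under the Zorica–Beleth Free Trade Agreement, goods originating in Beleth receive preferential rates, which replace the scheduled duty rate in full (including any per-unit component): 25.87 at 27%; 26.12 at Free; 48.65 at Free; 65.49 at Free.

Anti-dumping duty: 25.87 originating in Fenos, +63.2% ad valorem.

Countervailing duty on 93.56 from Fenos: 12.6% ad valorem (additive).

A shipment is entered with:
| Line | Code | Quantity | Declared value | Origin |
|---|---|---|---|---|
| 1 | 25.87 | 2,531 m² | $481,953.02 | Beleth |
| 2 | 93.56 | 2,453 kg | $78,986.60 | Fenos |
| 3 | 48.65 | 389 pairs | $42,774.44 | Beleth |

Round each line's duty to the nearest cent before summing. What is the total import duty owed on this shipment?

Line 1 (25.87, Beleth, 2,531 m², $481,953.02):
Base rate for 25.87 is 34.5%.
Origin Beleth qualifies under the Zorica–Beleth agreement and 25.87 is covered: preferential rate 27% applies instead.
The additional-duty order on 25.87 targets Fenos, not Beleth; it does not apply.
Duty = $481,953.02 × 27% = $130,127.32.
Line 2 (93.56, Fenos, 2,453 kg, $78,986.60):
Base rate for 93.56 is $0.08/kg.
Additional duty on 93.56 from Fenos: +12.6% ad valorem. Applied ad valorem rate = 12.6%.
Duty = $78,986.60 × 12.6% + 2,453 × $0.08 = $10,148.55.
Line 3 (48.65, Beleth, 389 pairs, $42,774.44):
Base rate for 48.65 is 3.5%.
Origin Beleth qualifies under the Zorica–Beleth agreement and 48.65 is covered: preferential rate Free applies instead.
Duty = $42,774.44 × 0% = $0.00.
Total = $130,127.32 + $10,148.55 + $0.00 = $140,275.87.

$140,275.87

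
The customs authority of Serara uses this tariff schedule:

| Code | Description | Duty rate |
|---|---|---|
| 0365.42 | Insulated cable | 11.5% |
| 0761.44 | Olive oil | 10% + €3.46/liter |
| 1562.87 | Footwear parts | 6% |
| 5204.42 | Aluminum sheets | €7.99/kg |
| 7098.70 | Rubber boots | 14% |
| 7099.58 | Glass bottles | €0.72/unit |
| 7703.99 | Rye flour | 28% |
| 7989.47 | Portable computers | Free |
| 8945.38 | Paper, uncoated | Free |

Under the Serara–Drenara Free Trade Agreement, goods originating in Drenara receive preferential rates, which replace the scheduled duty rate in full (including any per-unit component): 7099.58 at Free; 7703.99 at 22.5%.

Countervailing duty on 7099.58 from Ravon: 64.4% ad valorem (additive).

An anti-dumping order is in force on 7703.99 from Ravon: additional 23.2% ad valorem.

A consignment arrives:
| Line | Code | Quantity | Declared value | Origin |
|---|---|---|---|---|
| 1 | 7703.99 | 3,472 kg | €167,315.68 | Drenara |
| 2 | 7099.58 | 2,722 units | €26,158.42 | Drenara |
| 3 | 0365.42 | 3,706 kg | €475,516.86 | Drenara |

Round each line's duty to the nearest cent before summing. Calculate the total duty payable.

€92,330.47

Line 1 (7703.99, Drenara, 3,472 kg, €167,315.68):
Base rate for 7703.99 is 28%.
Origin Drenara qualifies under the Serara–Drenara agreement and 7703.99 is covered: preferential rate 22.5% applies instead.
The additional-duty order on 7703.99 targets Ravon, not Drenara; it does not apply.
Duty = €167,315.68 × 22.5% = €37,646.03.
Line 2 (7099.58, Drenara, 2,722 units, €26,158.42):
Base rate for 7099.58 is €0.72/unit.
Origin Drenara qualifies under the Serara–Drenara agreement and 7099.58 is covered: preferential rate Free applies instead.
The additional-duty order on 7099.58 targets Ravon, not Drenara; it does not apply.
Duty = €26,158.42 × 0% = €0.00.
Line 3 (0365.42, Drenara, 3,706 kg, €475,516.86):
Base rate for 0365.42 is 11.5%.
Origin Drenara is the FTA partner but 0365.42 is not on the preference list; base rate stands.
Duty = €475,516.86 × 11.5% = €54,684.44.
Total = €37,646.03 + €0.00 + €54,684.44 = €92,330.47.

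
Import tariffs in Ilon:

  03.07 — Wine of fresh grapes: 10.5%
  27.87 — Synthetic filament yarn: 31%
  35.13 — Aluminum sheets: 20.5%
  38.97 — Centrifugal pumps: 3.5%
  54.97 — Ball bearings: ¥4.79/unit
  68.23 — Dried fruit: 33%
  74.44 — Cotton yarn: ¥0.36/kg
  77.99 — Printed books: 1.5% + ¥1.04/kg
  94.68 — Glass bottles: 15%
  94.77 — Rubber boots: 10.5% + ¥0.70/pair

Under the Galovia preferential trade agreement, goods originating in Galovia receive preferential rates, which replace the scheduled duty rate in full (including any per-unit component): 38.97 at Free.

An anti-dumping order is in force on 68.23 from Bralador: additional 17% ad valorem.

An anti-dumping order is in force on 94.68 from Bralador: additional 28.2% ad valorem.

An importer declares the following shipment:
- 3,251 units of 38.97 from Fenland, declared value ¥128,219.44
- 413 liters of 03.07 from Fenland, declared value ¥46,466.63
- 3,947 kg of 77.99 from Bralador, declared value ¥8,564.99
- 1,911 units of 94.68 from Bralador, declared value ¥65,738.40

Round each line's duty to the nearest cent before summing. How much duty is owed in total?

¥41,999.02

Line 1 (38.97, Fenland, 3,251 units, ¥128,219.44):
Base rate for 38.97 is 3.5%.
38.97 has an FTA preferential rate, but origin Fenland is not Galovia; base rate stands.
Duty = ¥128,219.44 × 3.5% = ¥4,487.68.
Line 2 (03.07, Fenland, 413 liters, ¥46,466.63):
Base rate for 03.07 is 10.5%.
Duty = ¥46,466.63 × 10.5% = ¥4,879.00.
Line 3 (77.99, Bralador, 3,947 kg, ¥8,564.99):
Base rate for 77.99 is 1.5% + ¥1.04/kg.
Duty = ¥8,564.99 × 1.5% + 3,947 × ¥1.04 = ¥4,233.35.
Line 4 (94.68, Bralador, 1,911 units, ¥65,738.40):
Base rate for 94.68 is 15%.
Additional duty on 94.68 from Bralador: +28.2%. Applied ad valorem rate: 15% + 28.2% = 43.2%.
Duty = ¥65,738.40 × 43.2% = ¥28,398.99.
Total = ¥4,487.68 + ¥4,879.00 + ¥4,233.35 + ¥28,398.99 = ¥41,999.02.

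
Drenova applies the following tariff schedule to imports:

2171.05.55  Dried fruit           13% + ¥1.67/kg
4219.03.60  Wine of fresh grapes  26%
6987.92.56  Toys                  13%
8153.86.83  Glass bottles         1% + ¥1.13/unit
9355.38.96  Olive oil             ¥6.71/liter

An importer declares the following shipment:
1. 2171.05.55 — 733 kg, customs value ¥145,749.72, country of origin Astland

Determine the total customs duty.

Line 1 (2171.05.55, Astland, 733 kg, ¥145,749.72):
Base rate for 2171.05.55 is 13% + ¥1.67/kg.
Duty = ¥145,749.72 × 13% + 733 × ¥1.67 = ¥20,171.57.

¥20,171.57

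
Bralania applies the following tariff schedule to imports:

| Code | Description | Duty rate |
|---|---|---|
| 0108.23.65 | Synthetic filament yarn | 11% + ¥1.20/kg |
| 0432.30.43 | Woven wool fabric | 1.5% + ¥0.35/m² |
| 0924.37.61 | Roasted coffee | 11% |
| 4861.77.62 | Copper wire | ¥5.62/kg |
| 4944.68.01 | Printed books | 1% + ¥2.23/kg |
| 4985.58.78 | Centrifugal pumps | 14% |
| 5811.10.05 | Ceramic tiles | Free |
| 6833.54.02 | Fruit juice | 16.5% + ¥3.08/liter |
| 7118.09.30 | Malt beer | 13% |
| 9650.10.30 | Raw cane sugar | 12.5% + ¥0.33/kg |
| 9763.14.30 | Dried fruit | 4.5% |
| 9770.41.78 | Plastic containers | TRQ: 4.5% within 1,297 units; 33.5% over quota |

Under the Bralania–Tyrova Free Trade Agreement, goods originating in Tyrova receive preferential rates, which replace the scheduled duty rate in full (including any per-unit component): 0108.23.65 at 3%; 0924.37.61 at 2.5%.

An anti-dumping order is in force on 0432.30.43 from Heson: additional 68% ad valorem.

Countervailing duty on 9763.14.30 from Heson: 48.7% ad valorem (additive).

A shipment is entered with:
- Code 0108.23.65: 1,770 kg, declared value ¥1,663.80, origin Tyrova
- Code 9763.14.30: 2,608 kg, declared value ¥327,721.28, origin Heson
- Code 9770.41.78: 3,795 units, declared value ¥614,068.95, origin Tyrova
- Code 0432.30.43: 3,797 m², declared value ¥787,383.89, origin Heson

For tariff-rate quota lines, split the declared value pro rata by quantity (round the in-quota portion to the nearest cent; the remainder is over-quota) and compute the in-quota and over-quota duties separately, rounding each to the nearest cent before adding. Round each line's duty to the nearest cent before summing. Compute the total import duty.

Line 1 (0108.23.65, Tyrova, 1,770 kg, ¥1,663.80):
Base rate for 0108.23.65 is 11% + ¥1.20/kg.
Origin Tyrova qualifies under the Bralania–Tyrova agreement and 0108.23.65 is covered: preferential rate 3% applies instead.
Duty = ¥1,663.80 × 3% = ¥49.91.
Line 2 (9763.14.30, Heson, 2,608 kg, ¥327,721.28):
Base rate for 9763.14.30 is 4.5%.
Additional duty on 9763.14.30 from Heson: +48.7%. Applied ad valorem rate: 4.5% + 48.7% = 53.2%.
Duty = ¥327,721.28 × 53.2% = ¥174,347.72.
Line 3 (9770.41.78, Tyrova, 3,795 units, ¥614,068.95):
Code 9770.41.78 is under a tariff-rate quota (threshold 1,297 units). In-quota: 1,297 units at 4.5%; over-quota: 2,498 units at 33.5%.
Pro-rata value split: in-quota = ¥614,068.95 × 1,297/3,795 = ¥209,867.57; over-quota = ¥614,068.95 − ¥209,867.57 = ¥404,201.38.
In-quota duty = ¥209,867.57 × 4.5% = ¥9,444.04. Over-quota duty = ¥404,201.38 × 33.5% = ¥135,407.46.
Line duty = ¥9,444.04 + ¥135,407.46 = ¥144,851.50.
Line 4 (0432.30.43, Heson, 3,797 m², ¥787,383.89):
Base rate for 0432.30.43 is 1.5% + ¥0.35/m².
Additional duty on 0432.30.43 from Heson: +68%. Applied ad valorem rate: 1.5% + 68% = 69.5%.
Duty = ¥787,383.89 × 69.5% + 3,797 × ¥0.35 = ¥548,560.75.
Total = ¥49.91 + ¥174,347.72 + ¥144,851.50 + ¥548,560.75 = ¥867,809.88.

¥867,809.88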